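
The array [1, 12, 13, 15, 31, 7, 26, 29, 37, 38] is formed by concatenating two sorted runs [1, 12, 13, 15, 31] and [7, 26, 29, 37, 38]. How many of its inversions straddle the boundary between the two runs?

6

Take each right-half value and tally the left-half values above it:
r = 7: 12, 13, 15, 31 → 4
r = 26: 31 → 1
r = 29: 31 → 1
r = 37: none → 0
r = 38: none → 0
Cross-inversions: 4 + 1 + 1 + 0 + 0 = 6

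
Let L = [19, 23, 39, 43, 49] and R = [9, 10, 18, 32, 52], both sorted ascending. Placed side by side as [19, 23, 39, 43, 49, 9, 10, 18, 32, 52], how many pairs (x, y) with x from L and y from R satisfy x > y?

Take each right-half value and tally the left-half values above it:
r = 9: 19, 23, 39, 43, 49 → 5
r = 10: 19, 23, 39, 43, 49 → 5
r = 18: 19, 23, 39, 43, 49 → 5
r = 32: 39, 43, 49 → 3
r = 52: none → 0
Cross-inversions: 5 + 5 + 5 + 3 + 0 = 18

18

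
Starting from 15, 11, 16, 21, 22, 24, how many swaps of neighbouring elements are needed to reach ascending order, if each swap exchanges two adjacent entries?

1

Each adjacent swap fixes exactly one inversion, so the minimum swap count equals the number of inversions.
Count inversions — for each element, later elements that are smaller:
15: 11 → 1
11: none → 0
16: none → 0
21: none → 0
22: none → 0
24: none → 0
Total inversions: 1 + 0 + 0 + 0 + 0 + 0 = 1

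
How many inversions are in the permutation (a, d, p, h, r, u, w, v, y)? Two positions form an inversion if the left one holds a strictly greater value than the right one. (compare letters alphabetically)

There are 2 inversions.

Sweep left to right; for each value list the smaller values that follow it:
a → none → 0
d → none → 0
p → h → 1
h → none → 0
r → none → 0
u → none → 0
w → v → 1
v → none → 0
y → none → 0
Sum: 0 + 0 + 1 + 0 + 0 + 0 + 1 + 0 + 0 = 2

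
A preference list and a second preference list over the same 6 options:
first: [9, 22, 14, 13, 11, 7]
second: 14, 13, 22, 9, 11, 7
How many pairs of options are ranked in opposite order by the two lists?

Assign each item its position (1..6) in the first ordering, then rewrite the second ordering as that position sequence:
positions: 9→1, 22→2, 14→3, 13→4, 11→5, 7→6
second ordering as positions: [3, 4, 2, 1, 5, 6]
Discordant pairs = inversions in this position sequence.
3: 2, 1 → 2
4: 2, 1 → 2
2: 1 → 1
1: 0
5: 0
6: 0
Total: 2 + 2 + 1 + 0 + 0 + 0 = 5

5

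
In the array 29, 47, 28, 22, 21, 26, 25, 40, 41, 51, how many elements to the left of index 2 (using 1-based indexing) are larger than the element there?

0

The element at index 2 is 47.
Elements before it: 29
None of them are larger than 47.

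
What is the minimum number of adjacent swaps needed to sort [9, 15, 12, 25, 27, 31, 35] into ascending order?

1 swap

Each adjacent swap fixes exactly one inversion, so the minimum swap count equals the number of inversions.
Count inversions — for each element, later elements that are smaller:
9: none → 0
15: 12 → 1
12: none → 0
25: none → 0
27: none → 0
31: none → 0
35: none → 0
Total inversions: 0 + 1 + 0 + 0 + 0 + 0 + 0 = 1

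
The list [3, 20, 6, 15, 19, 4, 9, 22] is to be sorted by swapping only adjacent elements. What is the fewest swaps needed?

10 adjacent swaps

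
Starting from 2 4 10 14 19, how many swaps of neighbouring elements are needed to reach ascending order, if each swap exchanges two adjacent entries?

The minimum number of adjacent swaps to sort an array equals its inversion count, since every such swap removes exactly one inversion.
Count inversions — for each element, later elements that are smaller:
2: none → 0
4: none → 0
10: none → 0
14: none → 0
19: none → 0
Total inversions: 0 + 0 + 0 + 0 + 0 = 0

0 adjacent swaps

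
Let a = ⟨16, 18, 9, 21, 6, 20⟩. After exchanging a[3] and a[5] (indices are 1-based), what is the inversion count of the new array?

6

Positions 3 and 5 hold 9 and 6; after swapping, the array is [16, 18, 6, 21, 9, 20].
Element-by-element contributions:
16 → 6, 9 → 2
18 → 6, 9 → 2
6 → none → 0
21 → 9, 20 → 2
9 → none → 0
20 → none → 0
Sum: 2 + 2 + 0 + 2 + 0 + 0 = 6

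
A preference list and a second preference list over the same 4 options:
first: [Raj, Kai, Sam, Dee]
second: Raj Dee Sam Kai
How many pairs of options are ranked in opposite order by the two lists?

Assign each item its position (1..4) in the first ordering, then rewrite the second ordering as that position sequence:
positions: Raj→1, Kai→2, Sam→3, Dee→4
second ordering as positions: [1, 4, 3, 2]
Discordant pairs = inversions in this position sequence.
1: 0
4: 3, 2 → 2
3: 2 → 1
2: 0
Total: 0 + 2 + 1 + 0 = 3

3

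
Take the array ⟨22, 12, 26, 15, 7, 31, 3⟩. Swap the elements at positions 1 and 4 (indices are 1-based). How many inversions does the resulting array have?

Positions 1 and 4 hold 22 and 15; after swapping, the array is [15, 12, 26, 22, 7, 31, 3].
For each element, count later entries that are smaller:
15 → 12, 7, 3 → 3
12 → 7, 3 → 2
26 → 22, 7, 3 → 3
22 → 7, 3 → 2
7 → 3 → 1
31 → 3 → 1
3 → none → 0
Sum: 3 + 2 + 3 + 2 + 1 + 1 + 0 = 12

Inversions: 12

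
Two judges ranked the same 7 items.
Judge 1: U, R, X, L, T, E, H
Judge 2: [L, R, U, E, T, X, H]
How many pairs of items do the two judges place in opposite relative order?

Assign each item its position (1..7) in the first ordering, then rewrite the second ordering as that position sequence:
positions: U→1, R→2, X→3, L→4, T→5, E→6, H→7
second ordering as positions: [4, 2, 1, 6, 5, 3, 7]
Discordant pairs = inversions in this position sequence.
4: 2, 1, 3 → 3
2: 1 → 1
1: 0
6: 5, 3 → 2
5: 3 → 1
3: 0
7: 0
Total: 3 + 1 + 0 + 2 + 1 + 0 + 0 = 7

7 discordant pairs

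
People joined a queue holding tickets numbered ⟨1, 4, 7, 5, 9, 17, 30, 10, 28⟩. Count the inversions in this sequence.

For each element, count later entries that are smaller:
1: 0
4: 0
7: 1
5: 0
9: 0
17: 1
30: 2
10: 0
28: 0
Sum: 0 + 0 + 1 + 0 + 0 + 1 + 2 + 0 + 0 = 4

4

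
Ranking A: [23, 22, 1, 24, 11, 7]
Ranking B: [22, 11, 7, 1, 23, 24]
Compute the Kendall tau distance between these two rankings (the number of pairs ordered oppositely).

Assign each item its position (1..6) in the first ordering, then rewrite the second ordering as that position sequence:
positions: 23→1, 22→2, 1→3, 24→4, 11→5, 7→6
second ordering as positions: [2, 5, 6, 3, 1, 4]
Discordant pairs = inversions in this position sequence.
2: 1 → 1
5: 3, 1, 4 → 3
6: 3, 1, 4 → 3
3: 1 → 1
1: 0
4: 0
Total: 1 + 3 + 3 + 1 + 0 + 0 = 8

8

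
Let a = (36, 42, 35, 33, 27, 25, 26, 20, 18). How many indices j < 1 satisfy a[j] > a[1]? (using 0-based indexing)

0

The element at index 1 is 42.
Elements before it: 36
None of them are larger than 42.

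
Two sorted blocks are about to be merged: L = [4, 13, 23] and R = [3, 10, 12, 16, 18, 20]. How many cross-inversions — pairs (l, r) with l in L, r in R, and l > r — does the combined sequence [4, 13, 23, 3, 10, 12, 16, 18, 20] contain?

10 split inversions

Take each right-half value and tally the left-half values above it:
r = 3: 4, 13, 23 → 3
r = 10: 13, 23 → 2
r = 12: 13, 23 → 2
r = 16: 23 → 1
r = 18: 23 → 1
r = 20: 23 → 1
Cross-inversions: 3 + 2 + 2 + 1 + 1 + 1 = 10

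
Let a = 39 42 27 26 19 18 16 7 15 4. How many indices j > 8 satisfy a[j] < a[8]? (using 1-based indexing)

The element at index 8 is 7.
Elements after it: 15, 4
Those smaller than 7: 4

1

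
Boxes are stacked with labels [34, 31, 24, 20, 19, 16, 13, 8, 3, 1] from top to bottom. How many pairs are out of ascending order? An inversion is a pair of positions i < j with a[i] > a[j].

Sweep left to right; for each value list the smaller values that follow it:
34: 9
31: 8
24: 7
20: 6
19: 5
16: 4
13: 3
8: 2
3: 1
1: 0
Sum: 9 + 8 + 7 + 6 + 5 + 4 + 3 + 2 + 1 + 0 = 45

45 inversions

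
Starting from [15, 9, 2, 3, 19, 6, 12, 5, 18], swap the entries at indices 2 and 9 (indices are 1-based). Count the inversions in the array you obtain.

There are 19 inversions.

Positions 2 and 9 hold 9 and 18; after swapping, the array is [15, 18, 2, 3, 19, 6, 12, 5, 9].
Count, for each position, how many later elements it exceeds:
15: 6
18: 6
2: 0
3: 0
19: 4
6: 1
12: 2
5: 0
9: 0
Sum: 6 + 6 + 0 + 0 + 4 + 1 + 2 + 0 + 0 = 19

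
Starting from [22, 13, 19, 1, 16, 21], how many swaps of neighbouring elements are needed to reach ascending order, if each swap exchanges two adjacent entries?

Minimum adjacent swaps = number of inversions (each swap of adjacent out-of-order elements removes one inversion and no swap can remove more).
Count inversions — for each element, later elements that are smaller:
22: 13, 19, 1, 16, 21 → 5
13: 1 → 1
19: 1, 16 → 2
1: none → 0
16: none → 0
21: none → 0
Total inversions: 5 + 1 + 2 + 0 + 0 + 0 = 8

There are 8 swaps.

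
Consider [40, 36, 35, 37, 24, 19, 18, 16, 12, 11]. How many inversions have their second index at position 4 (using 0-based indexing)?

4

The element at index 4 is 24.
Elements before it: 40, 36, 35, 37
Those larger than 24: 40, 36, 35, 37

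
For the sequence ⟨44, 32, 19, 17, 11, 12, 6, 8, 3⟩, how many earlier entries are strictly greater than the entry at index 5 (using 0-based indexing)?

The element at index 5 is 12.
Elements before it: 44, 32, 19, 17, 11
Those larger than 12: 44, 32, 19, 17

4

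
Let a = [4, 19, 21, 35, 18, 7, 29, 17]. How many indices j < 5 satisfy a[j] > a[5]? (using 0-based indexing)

4 such elements

The element at index 5 is 7.
Elements before it: 4, 19, 21, 35, 18
Those larger than 7: 19, 21, 35, 18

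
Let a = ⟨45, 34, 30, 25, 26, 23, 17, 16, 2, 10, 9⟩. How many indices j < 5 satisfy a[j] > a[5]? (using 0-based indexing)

5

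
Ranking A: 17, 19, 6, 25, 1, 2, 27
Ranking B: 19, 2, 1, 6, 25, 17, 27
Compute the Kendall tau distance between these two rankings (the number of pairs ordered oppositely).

There are 10 discordant pairs.

Assign each item its position (1..7) in the first ordering, then rewrite the second ordering as that position sequence:
positions: 17→1, 19→2, 6→3, 25→4, 1→5, 2→6, 27→7
second ordering as positions: [2, 6, 5, 3, 4, 1, 7]
Discordant pairs = inversions in this position sequence.
2: 1 → 1
6: 5, 3, 4, 1 → 4
5: 3, 4, 1 → 3
3: 1 → 1
4: 1 → 1
1: 0
7: 0
Total: 1 + 4 + 3 + 1 + 1 + 0 + 0 = 10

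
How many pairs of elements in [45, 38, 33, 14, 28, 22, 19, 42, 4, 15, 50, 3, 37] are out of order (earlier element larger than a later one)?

49 inversions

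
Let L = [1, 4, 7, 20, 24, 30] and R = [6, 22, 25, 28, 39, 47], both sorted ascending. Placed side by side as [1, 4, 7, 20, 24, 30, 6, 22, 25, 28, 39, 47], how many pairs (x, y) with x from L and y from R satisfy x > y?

8 split inversions

For each element r of the right run, count left-run elements greater than r:
r = 6: 7, 20, 24, 30 → 4
r = 22: 24, 30 → 2
r = 25: 30 → 1
r = 28: 30 → 1
r = 39: none → 0
r = 47: none → 0
Cross-inversions: 4 + 2 + 1 + 1 + 0 + 0 = 8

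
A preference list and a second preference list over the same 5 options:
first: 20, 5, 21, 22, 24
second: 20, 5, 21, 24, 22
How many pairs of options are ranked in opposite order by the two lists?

There is 1 pair.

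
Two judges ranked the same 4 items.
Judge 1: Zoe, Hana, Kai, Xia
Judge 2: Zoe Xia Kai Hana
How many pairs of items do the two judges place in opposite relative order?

3

Assign each item its position (1..4) in the first ordering, then rewrite the second ordering as that position sequence:
positions: Zoe→1, Hana→2, Kai→3, Xia→4
second ordering as positions: [1, 4, 3, 2]
Discordant pairs = inversions in this position sequence.
1: 0
4: 3, 2 → 2
3: 2 → 1
2: 0
Total: 0 + 2 + 1 + 0 = 3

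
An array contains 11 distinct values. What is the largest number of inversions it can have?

There are 55 inversions.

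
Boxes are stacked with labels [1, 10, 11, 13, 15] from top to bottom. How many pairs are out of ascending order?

For each element, count later entries that are smaller:
1 → none → 0
10 → none → 0
11 → none → 0
13 → none → 0
15 → none → 0
Sum: 0 + 0 + 0 + 0 + 0 = 0

0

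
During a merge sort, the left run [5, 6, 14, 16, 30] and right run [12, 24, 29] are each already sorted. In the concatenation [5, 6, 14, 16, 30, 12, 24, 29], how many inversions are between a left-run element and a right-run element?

5 split inversions

For each element r of the right run, count left-run elements greater than r:
r = 12: 14, 16, 30 → 3
r = 24: 30 → 1
r = 29: 30 → 1
Cross-inversions: 3 + 1 + 1 = 5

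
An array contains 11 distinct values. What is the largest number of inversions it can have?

55

The maximum occurs when the array is in strictly decreasing order: every one of the C(11, 2) pairs is inverted.
C(11, 2) = 11·10/2 = 55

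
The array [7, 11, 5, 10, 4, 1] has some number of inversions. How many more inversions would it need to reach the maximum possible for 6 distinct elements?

3

Maximum inversions for 6 distinct elements is C(6, 2) = 6·5/2 = 15.
Current inversions — for each element, count later smaller elements:
7: 3
11: 4
5: 2
10: 2
4: 1
1: 0
Current total: 3 + 4 + 2 + 2 + 1 + 0 = 12
Shortfall: 15 − 12 = 3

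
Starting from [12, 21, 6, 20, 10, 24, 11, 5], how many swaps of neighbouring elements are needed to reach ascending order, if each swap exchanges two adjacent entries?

Swaps: 17

Minimum adjacent swaps = number of inversions (each swap of adjacent out-of-order elements removes one inversion and no swap can remove more).
Count inversions — for each element, later elements that are smaller:
12: 6, 10, 11, 5 → 4
21: 6, 20, 10, 11, 5 → 5
6: 5 → 1
20: 10, 11, 5 → 3
10: 5 → 1
24: 11, 5 → 2
11: 5 → 1
5: none → 0
Total inversions: 4 + 5 + 1 + 3 + 1 + 2 + 1 + 0 = 17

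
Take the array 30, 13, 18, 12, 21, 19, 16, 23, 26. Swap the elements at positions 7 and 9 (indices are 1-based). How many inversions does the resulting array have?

17

Positions 7 and 9 hold 16 and 26; after swapping, the array is [30, 13, 18, 12, 21, 19, 26, 23, 16].
Element-by-element contributions:
30: 8
13: 1
18: 2
12: 0
21: 2
19: 1
26: 2
23: 1
16: 0
Sum: 8 + 1 + 2 + 0 + 2 + 1 + 2 + 1 + 0 = 17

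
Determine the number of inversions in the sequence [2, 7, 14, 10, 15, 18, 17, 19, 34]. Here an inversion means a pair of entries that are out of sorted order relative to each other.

2

Count, for each position, how many later elements it exceeds:
2 → none → 0
7 → none → 0
14 → 10 → 1
10 → none → 0
15 → none → 0
18 → 17 → 1
17 → none → 0
19 → none → 0
34 → none → 0
Sum: 0 + 0 + 1 + 0 + 0 + 1 + 0 + 0 + 0 = 2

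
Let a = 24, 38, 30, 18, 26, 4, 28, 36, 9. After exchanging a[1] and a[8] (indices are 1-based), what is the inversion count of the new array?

There are 28 inversions.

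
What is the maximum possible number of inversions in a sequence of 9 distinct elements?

36

The maximum occurs when the array is in strictly decreasing order: every one of the C(9, 2) pairs is inverted.
C(9, 2) = 9·8/2 = 36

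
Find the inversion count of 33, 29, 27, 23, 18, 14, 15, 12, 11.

Sweep left to right; for each value list the smaller values that follow it:
33 → 29, 27, 23, 18, 14, 15, 12, 11 → 8
29 → 27, 23, 18, 14, 15, 12, 11 → 7
27 → 23, 18, 14, 15, 12, 11 → 6
23 → 18, 14, 15, 12, 11 → 5
18 → 14, 15, 12, 11 → 4
14 → 12, 11 → 2
15 → 12, 11 → 2
12 → 11 → 1
11 → none → 0
Sum: 8 + 7 + 6 + 5 + 4 + 2 + 2 + 1 + 0 = 35

Out-of-order pairs: 35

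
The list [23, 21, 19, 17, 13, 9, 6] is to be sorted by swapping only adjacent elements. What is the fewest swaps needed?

21

Minimum adjacent swaps = number of inversions (each swap of adjacent out-of-order elements removes one inversion and no swap can remove more).
Count inversions — for each element, later elements that are smaller:
23: 21, 19, 17, 13, 9, 6 → 6
21: 19, 17, 13, 9, 6 → 5
19: 17, 13, 9, 6 → 4
17: 13, 9, 6 → 3
13: 9, 6 → 2
9: 6 → 1
6: none → 0
Total inversions: 6 + 5 + 4 + 3 + 2 + 1 + 0 = 21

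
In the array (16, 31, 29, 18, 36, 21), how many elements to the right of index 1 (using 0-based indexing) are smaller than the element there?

3 such elements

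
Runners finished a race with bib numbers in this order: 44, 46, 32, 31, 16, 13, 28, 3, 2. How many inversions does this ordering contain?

33 inversions

Sweep left to right; for each value list the smaller values that follow it:
44 → 32, 31, 16, 13, 28, 3, 2 → 7
46 → 32, 31, 16, 13, 28, 3, 2 → 7
32 → 31, 16, 13, 28, 3, 2 → 6
31 → 16, 13, 28, 3, 2 → 5
16 → 13, 3, 2 → 3
13 → 3, 2 → 2
28 → 3, 2 → 2
3 → 2 → 1
2 → none → 0
Sum: 7 + 7 + 6 + 5 + 3 + 2 + 2 + 1 + 0 = 33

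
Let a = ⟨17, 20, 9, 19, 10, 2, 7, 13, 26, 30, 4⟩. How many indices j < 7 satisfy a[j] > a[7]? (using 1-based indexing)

5 such elements

The element at index 7 is 7.
Elements before it: 17, 20, 9, 19, 10, 2
Those larger than 7: 17, 20, 9, 19, 10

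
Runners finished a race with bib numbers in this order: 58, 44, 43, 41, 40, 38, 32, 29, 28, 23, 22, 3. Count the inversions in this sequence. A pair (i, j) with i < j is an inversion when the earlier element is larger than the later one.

Count, for each position, how many later elements it exceeds:
58 → 44, 43, 41, 40, 38, 32, 29, 28, 23, 22, 3 → 11
44 → 43, 41, 40, 38, 32, 29, 28, 23, 22, 3 → 10
43 → 41, 40, 38, 32, 29, 28, 23, 22, 3 → 9
41 → 40, 38, 32, 29, 28, 23, 22, 3 → 8
40 → 38, 32, 29, 28, 23, 22, 3 → 7
38 → 32, 29, 28, 23, 22, 3 → 6
32 → 29, 28, 23, 22, 3 → 5
29 → 28, 23, 22, 3 → 4
28 → 23, 22, 3 → 3
23 → 22, 3 → 2
22 → 3 → 1
3 → none → 0
Sum: 11 + 10 + 9 + 8 + 7 + 6 + 5 + 4 + 3 + 2 + 1 + 0 = 66

66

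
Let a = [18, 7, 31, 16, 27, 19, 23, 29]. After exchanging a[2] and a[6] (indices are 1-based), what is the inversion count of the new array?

12

Positions 2 and 6 hold 7 and 19; after swapping, the array is [18, 19, 31, 16, 27, 7, 23, 29].
Sweep left to right; for each value list the smaller values that follow it:
18: 2
19: 2
31: 5
16: 1
27: 2
7: 0
23: 0
29: 0
Sum: 2 + 2 + 5 + 1 + 2 + 0 + 0 + 0 = 12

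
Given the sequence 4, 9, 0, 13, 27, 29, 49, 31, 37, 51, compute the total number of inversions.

4 inversions

Sweep left to right; for each value list the smaller values that follow it:
4 → 0 → 1
9 → 0 → 1
0 → none → 0
13 → none → 0
27 → none → 0
29 → none → 0
49 → 31, 37 → 2
31 → none → 0
37 → none → 0
51 → none → 0
Sum: 1 + 1 + 0 + 0 + 0 + 0 + 2 + 0 + 0 + 0 = 4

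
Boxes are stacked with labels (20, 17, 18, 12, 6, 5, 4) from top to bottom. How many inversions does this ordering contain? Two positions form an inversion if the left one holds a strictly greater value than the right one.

20 out-of-order pairs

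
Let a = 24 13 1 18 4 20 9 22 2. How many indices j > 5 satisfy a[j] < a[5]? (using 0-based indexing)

2

The element at index 5 is 20.
Elements after it: 9, 22, 2
Those smaller than 20: 9, 2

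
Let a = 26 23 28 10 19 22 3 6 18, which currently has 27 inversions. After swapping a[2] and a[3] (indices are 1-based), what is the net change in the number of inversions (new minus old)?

+1

Positions 2 and 3 hold 23 and 28; after swapping, the array is [26, 28, 23, 10, 19, 22, 3, 6, 18].
Sweep left to right; for each value list the smaller values that follow it:
26: 7
28: 7
23: 6
10: 2
19: 3
22: 3
3: 0
6: 0
18: 0
Sum: 7 + 7 + 6 + 2 + 3 + 3 + 0 + 0 + 0 = 28
Change: 28 − 27 = +1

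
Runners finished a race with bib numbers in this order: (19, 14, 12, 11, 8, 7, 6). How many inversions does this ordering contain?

Inversions: 21

Element-by-element contributions:
19 → 14, 12, 11, 8, 7, 6 → 6
14 → 12, 11, 8, 7, 6 → 5
12 → 11, 8, 7, 6 → 4
11 → 8, 7, 6 → 3
8 → 7, 6 → 2
7 → 6 → 1
6 → none → 0
Sum: 6 + 5 + 4 + 3 + 2 + 1 + 0 = 21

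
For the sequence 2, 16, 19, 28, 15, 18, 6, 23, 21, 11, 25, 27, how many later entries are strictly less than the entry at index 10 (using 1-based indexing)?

0

The element at index 10 is 11.
Elements after it: 25, 27
None of them are smaller than 11.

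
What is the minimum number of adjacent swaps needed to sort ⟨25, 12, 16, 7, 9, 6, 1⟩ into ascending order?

The minimum number of adjacent swaps to sort an array equals its inversion count, since every such swap removes exactly one inversion.
Count inversions — for each element, later elements that are smaller:
25: 12, 16, 7, 9, 6, 1 → 6
12: 7, 9, 6, 1 → 4
16: 7, 9, 6, 1 → 4
7: 6, 1 → 2
9: 6, 1 → 2
6: 1 → 1
1: none → 0
Total inversions: 6 + 4 + 4 + 2 + 2 + 1 + 0 = 19

19 swaps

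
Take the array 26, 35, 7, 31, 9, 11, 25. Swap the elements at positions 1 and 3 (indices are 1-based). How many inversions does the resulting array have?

11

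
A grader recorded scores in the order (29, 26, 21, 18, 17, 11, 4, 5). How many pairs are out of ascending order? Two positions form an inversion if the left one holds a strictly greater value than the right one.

Inversions: 27

For each element, count later entries that are smaller:
29 → 26, 21, 18, 17, 11, 4, 5 → 7
26 → 21, 18, 17, 11, 4, 5 → 6
21 → 18, 17, 11, 4, 5 → 5
18 → 17, 11, 4, 5 → 4
17 → 11, 4, 5 → 3
11 → 4, 5 → 2
4 → none → 0
5 → none → 0
Sum: 7 + 6 + 5 + 4 + 3 + 2 + 0 + 0 = 27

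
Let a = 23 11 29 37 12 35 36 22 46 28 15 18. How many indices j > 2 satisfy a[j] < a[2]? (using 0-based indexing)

The element at index 2 is 29.
Elements after it: 37, 12, 35, 36, 22, 46, 28, 15, 18
Those smaller than 29: 12, 22, 28, 15, 18

5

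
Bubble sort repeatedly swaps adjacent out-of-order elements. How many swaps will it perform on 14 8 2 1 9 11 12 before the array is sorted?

The minimum number of adjacent swaps to sort an array equals its inversion count, since every such swap removes exactly one inversion.
Count inversions — for each element, later elements that are smaller:
14: 8, 2, 1, 9, 11, 12 → 6
8: 2, 1 → 2
2: 1 → 1
1: none → 0
9: none → 0
11: none → 0
12: none → 0
Total inversions: 6 + 2 + 1 + 0 + 0 + 0 + 0 = 9

There are 9 swaps.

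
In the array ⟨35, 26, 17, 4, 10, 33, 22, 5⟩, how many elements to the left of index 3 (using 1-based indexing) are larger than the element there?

The element at index 3 is 17.
Elements before it: 35, 26
Those larger than 17: 35, 26

2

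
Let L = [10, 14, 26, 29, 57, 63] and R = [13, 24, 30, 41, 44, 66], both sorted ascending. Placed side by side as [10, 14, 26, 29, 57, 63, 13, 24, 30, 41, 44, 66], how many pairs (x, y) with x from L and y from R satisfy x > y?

15 cross-inversions

Take each right-half value and tally the left-half values above it:
r = 13: 14, 26, 29, 57, 63 → 5
r = 24: 26, 29, 57, 63 → 4
r = 30: 57, 63 → 2
r = 41: 57, 63 → 2
r = 44: 57, 63 → 2
r = 66: none → 0
Cross-inversions: 5 + 4 + 2 + 2 + 2 + 0 = 15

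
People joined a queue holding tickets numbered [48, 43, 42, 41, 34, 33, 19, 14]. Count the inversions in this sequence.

Element-by-element contributions:
48 → 43, 42, 41, 34, 33, 19, 14 → 7
43 → 42, 41, 34, 33, 19, 14 → 6
42 → 41, 34, 33, 19, 14 → 5
41 → 34, 33, 19, 14 → 4
34 → 33, 19, 14 → 3
33 → 19, 14 → 2
19 → 14 → 1
14 → none → 0
Sum: 7 + 6 + 5 + 4 + 3 + 2 + 1 + 0 = 28

28 inversions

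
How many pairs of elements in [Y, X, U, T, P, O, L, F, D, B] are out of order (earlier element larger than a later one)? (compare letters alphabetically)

45

Sweep left to right; for each value list the smaller values that follow it:
Y → X, U, T, P, O, L, F, D, B → 9
X → U, T, P, O, L, F, D, B → 8
U → T, P, O, L, F, D, B → 7
T → P, O, L, F, D, B → 6
P → O, L, F, D, B → 5
O → L, F, D, B → 4
L → F, D, B → 3
F → D, B → 2
D → B → 1
B → none → 0
Sum: 9 + 8 + 7 + 6 + 5 + 4 + 3 + 2 + 1 + 0 = 45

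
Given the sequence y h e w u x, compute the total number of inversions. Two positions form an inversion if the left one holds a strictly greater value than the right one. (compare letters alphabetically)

Sweep left to right; for each value list the smaller values that follow it:
y → h, e, w, u, x → 5
h → e → 1
e → none → 0
w → u → 1
u → none → 0
x → none → 0
Sum: 5 + 1 + 0 + 1 + 0 + 0 = 7

7 out-of-order pairs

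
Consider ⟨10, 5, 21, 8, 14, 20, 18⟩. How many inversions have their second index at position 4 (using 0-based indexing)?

1 such element

The element at index 4 is 14.
Elements before it: 10, 5, 21, 8
Those larger than 14: 21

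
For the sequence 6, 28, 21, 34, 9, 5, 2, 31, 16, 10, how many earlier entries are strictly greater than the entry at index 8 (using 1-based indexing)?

The element at index 8 is 31.
Elements before it: 6, 28, 21, 34, 9, 5, 2
Those larger than 31: 34

1 such element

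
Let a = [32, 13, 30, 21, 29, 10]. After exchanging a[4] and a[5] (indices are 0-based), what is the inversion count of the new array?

Positions 4 and 5 hold 29 and 10; after swapping, the array is [32, 13, 30, 21, 10, 29].
For each element, count later entries that are smaller:
32: 5
13: 1
30: 3
21: 1
10: 0
29: 0
Sum: 5 + 1 + 3 + 1 + 0 + 0 = 10

10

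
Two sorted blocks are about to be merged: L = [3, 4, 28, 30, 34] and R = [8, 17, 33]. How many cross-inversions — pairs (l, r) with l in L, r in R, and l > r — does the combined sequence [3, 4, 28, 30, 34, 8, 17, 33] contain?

Count, for every r in R, how many entries of L exceed r:
r = 8: 28, 30, 34 → 3
r = 17: 28, 30, 34 → 3
r = 33: 34 → 1
Cross-inversions: 3 + 3 + 1 = 7

7 split inversions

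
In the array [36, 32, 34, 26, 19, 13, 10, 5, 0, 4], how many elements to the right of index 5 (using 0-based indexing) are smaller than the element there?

The element at index 5 is 13.
Elements after it: 10, 5, 0, 4
Those smaller than 13: 10, 5, 0, 4

4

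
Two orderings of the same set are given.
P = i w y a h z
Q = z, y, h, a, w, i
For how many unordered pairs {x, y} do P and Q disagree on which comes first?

13 disagreeing pairs

Assign each item its position (1..6) in the first ordering, then rewrite the second ordering as that position sequence:
positions: i→1, w→2, y→3, a→4, h→5, z→6
second ordering as positions: [6, 3, 5, 4, 2, 1]
Discordant pairs = inversions in this position sequence.
6: 3, 5, 4, 2, 1 → 5
3: 2, 1 → 2
5: 4, 2, 1 → 3
4: 2, 1 → 2
2: 1 → 1
1: 0
Total: 5 + 2 + 3 + 2 + 1 + 0 = 13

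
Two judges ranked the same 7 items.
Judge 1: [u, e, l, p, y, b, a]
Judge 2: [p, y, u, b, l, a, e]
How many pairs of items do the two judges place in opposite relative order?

Assign each item its position (1..7) in the first ordering, then rewrite the second ordering as that position sequence:
positions: u→1, e→2, l→3, p→4, y→5, b→6, a→7
second ordering as positions: [4, 5, 1, 6, 3, 7, 2]
Discordant pairs = inversions in this position sequence.
4: 1, 3, 2 → 3
5: 1, 3, 2 → 3
1: 0
6: 3, 2 → 2
3: 2 → 1
7: 2 → 1
2: 0
Total: 3 + 3 + 0 + 2 + 1 + 1 + 0 = 10

10 discordant pairs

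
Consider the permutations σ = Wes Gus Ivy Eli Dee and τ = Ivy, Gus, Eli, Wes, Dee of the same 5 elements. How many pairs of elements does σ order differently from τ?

Discordant pairs: 4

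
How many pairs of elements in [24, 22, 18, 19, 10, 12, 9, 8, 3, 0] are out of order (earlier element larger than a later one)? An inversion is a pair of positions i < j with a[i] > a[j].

43 inversions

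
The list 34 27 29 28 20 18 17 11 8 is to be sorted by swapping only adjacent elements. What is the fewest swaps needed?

34

Minimum adjacent swaps = number of inversions (each swap of adjacent out-of-order elements removes one inversion and no swap can remove more).
Count inversions — for each element, later elements that are smaller:
34: 27, 29, 28, 20, 18, 17, 11, 8 → 8
27: 20, 18, 17, 11, 8 → 5
29: 28, 20, 18, 17, 11, 8 → 6
28: 20, 18, 17, 11, 8 → 5
20: 18, 17, 11, 8 → 4
18: 17, 11, 8 → 3
17: 11, 8 → 2
11: 8 → 1
8: none → 0
Total inversions: 8 + 5 + 6 + 5 + 4 + 3 + 2 + 1 + 0 = 34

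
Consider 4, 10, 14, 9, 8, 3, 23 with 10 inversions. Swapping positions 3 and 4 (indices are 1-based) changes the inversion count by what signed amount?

Positions 3 and 4 hold 14 and 9; after swapping, the array is [4, 10, 9, 14, 8, 3, 23].
Element-by-element contributions:
4: 1
10: 3
9: 2
14: 2
8: 1
3: 0
23: 0
Sum: 1 + 3 + 2 + 2 + 1 + 0 + 0 = 9
Change: 9 − 10 = -1

-1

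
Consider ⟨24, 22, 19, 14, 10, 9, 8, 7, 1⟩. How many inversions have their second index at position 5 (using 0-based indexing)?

5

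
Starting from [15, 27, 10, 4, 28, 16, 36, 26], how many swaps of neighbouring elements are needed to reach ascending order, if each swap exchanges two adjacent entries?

Minimum adjacent swaps = number of inversions (each swap of adjacent out-of-order elements removes one inversion and no swap can remove more).
Count inversions — for each element, later elements that are smaller:
15: 10, 4 → 2
27: 10, 4, 16, 26 → 4
10: 4 → 1
4: none → 0
28: 16, 26 → 2
16: none → 0
36: 26 → 1
26: none → 0
Total inversions: 2 + 4 + 1 + 0 + 2 + 0 + 1 + 0 = 10

10 swaps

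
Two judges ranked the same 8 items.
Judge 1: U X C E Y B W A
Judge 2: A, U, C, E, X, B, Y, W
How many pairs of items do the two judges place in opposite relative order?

10 discordant pairs

Assign each item its position (1..8) in the first ordering, then rewrite the second ordering as that position sequence:
positions: U→1, X→2, C→3, E→4, Y→5, B→6, W→7, A→8
second ordering as positions: [8, 1, 3, 4, 2, 6, 5, 7]
Discordant pairs = inversions in this position sequence.
8: 1, 3, 4, 2, 6, 5, 7 → 7
1: 0
3: 2 → 1
4: 2 → 1
2: 0
6: 5 → 1
5: 0
7: 0
Total: 7 + 0 + 1 + 1 + 0 + 1 + 0 + 0 = 10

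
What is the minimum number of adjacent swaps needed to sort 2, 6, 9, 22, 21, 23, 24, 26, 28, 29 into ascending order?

1 adjacent swap

Minimum adjacent swaps = number of inversions (each swap of adjacent out-of-order elements removes one inversion and no swap can remove more).
Count inversions — for each element, later elements that are smaller:
2: none → 0
6: none → 0
9: none → 0
22: 21 → 1
21: none → 0
23: none → 0
24: none → 0
26: none → 0
28: none → 0
29: none → 0
Total inversions: 0 + 0 + 0 + 1 + 0 + 0 + 0 + 0 + 0 + 0 = 1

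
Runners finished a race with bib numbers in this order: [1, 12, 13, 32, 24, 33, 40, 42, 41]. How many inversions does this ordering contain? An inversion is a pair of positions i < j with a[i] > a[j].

Count, for each position, how many later elements it exceeds:
1 → none → 0
12 → none → 0
13 → none → 0
32 → 24 → 1
24 → none → 0
33 → none → 0
40 → none → 0
42 → 41 → 1
41 → none → 0
Sum: 0 + 0 + 0 + 1 + 0 + 0 + 0 + 1 + 0 = 2

2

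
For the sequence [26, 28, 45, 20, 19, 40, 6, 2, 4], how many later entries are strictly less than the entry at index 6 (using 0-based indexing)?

2

The element at index 6 is 6.
Elements after it: 2, 4
Those smaller than 6: 2, 4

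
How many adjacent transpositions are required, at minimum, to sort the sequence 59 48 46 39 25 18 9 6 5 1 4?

The minimum number of adjacent swaps to sort an array equals its inversion count, since every such swap removes exactly one inversion.
Count inversions — for each element, later elements that are smaller:
59: 48, 46, 39, 25, 18, 9, 6, 5, 1, 4 → 10
48: 46, 39, 25, 18, 9, 6, 5, 1, 4 → 9
46: 39, 25, 18, 9, 6, 5, 1, 4 → 8
39: 25, 18, 9, 6, 5, 1, 4 → 7
25: 18, 9, 6, 5, 1, 4 → 6
18: 9, 6, 5, 1, 4 → 5
9: 6, 5, 1, 4 → 4
6: 5, 1, 4 → 3
5: 1, 4 → 2
1: none → 0
4: none → 0
Total inversions: 10 + 9 + 8 + 7 + 6 + 5 + 4 + 3 + 2 + 0 + 0 = 54

54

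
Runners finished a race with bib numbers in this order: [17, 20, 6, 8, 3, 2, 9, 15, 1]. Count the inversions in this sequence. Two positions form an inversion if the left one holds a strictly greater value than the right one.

Element-by-element contributions:
17 → 6, 8, 3, 2, 9, 15, 1 → 7
20 → 6, 8, 3, 2, 9, 15, 1 → 7
6 → 3, 2, 1 → 3
8 → 3, 2, 1 → 3
3 → 2, 1 → 2
2 → 1 → 1
9 → 1 → 1
15 → 1 → 1
1 → none → 0
Sum: 7 + 7 + 3 + 3 + 2 + 1 + 1 + 1 + 0 = 25

25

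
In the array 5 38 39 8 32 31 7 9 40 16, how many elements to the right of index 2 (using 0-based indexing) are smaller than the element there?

The element at index 2 is 39.
Elements after it: 8, 32, 31, 7, 9, 40, 16
Those smaller than 39: 8, 32, 31, 7, 9, 16

6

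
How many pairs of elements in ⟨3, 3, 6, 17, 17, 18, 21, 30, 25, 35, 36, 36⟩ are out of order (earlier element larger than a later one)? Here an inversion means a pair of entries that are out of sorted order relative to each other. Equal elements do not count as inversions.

Element-by-element contributions:
3: 0
3: 0
6: 0
17: 0
17: 0
18: 0
21: 0
30: 1
25: 0
35: 0
36: 0
36: 0
Sum: 0 + 0 + 0 + 0 + 0 + 0 + 0 + 1 + 0 + 0 + 0 + 0 = 1

Inversions: 1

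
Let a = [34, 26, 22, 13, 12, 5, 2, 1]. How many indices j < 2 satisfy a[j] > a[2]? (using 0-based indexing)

2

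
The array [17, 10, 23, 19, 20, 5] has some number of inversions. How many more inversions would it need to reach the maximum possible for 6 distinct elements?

7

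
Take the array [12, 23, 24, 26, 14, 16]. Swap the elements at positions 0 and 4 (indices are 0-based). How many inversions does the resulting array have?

7 inversions

Positions 0 and 4 hold 12 and 14; after swapping, the array is [14, 23, 24, 26, 12, 16].
Count, for each position, how many later elements it exceeds:
14: 1
23: 2
24: 2
26: 2
12: 0
16: 0
Sum: 1 + 2 + 2 + 2 + 0 + 0 = 7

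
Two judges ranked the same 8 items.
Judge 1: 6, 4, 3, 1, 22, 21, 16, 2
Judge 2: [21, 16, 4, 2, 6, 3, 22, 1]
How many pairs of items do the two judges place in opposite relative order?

There are 16 discordant pairs.

Assign each item its position (1..8) in the first ordering, then rewrite the second ordering as that position sequence:
positions: 6→1, 4→2, 3→3, 1→4, 22→5, 21→6, 16→7, 2→8
second ordering as positions: [6, 7, 2, 8, 1, 3, 5, 4]
Discordant pairs = inversions in this position sequence.
6: 2, 1, 3, 5, 4 → 5
7: 2, 1, 3, 5, 4 → 5
2: 1 → 1
8: 1, 3, 5, 4 → 4
1: 0
3: 0
5: 4 → 1
4: 0
Total: 5 + 5 + 1 + 4 + 0 + 0 + 1 + 0 = 16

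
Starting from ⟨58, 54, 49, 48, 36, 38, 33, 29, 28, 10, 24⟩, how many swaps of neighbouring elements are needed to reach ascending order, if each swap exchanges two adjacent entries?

53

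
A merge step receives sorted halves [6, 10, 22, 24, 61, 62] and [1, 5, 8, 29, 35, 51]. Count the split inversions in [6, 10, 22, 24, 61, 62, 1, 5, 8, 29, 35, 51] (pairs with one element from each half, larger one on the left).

Split inversions: 23

Count, for every r in R, how many entries of L exceed r:
r = 1: 6, 10, 22, 24, 61, 62 → 6
r = 5: 6, 10, 22, 24, 61, 62 → 6
r = 8: 10, 22, 24, 61, 62 → 5
r = 29: 61, 62 → 2
r = 35: 61, 62 → 2
r = 51: 61, 62 → 2
Cross-inversions: 6 + 6 + 5 + 2 + 2 + 2 = 23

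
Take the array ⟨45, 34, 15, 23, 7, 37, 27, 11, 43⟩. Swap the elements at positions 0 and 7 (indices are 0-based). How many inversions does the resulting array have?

Positions 0 and 7 hold 45 and 11; after swapping, the array is [11, 34, 15, 23, 7, 37, 27, 45, 43].
Element-by-element contributions:
11 → 7 → 1
34 → 15, 23, 7, 27 → 4
15 → 7 → 1
23 → 7 → 1
7 → none → 0
37 → 27 → 1
27 → none → 0
45 → 43 → 1
43 → none → 0
Sum: 1 + 4 + 1 + 1 + 0 + 1 + 0 + 1 + 0 = 9

9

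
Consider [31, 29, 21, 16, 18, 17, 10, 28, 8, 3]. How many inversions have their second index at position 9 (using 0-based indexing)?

The element at index 9 is 3.
Elements before it: 31, 29, 21, 16, 18, 17, 10, 28, 8
Those larger than 3: 31, 29, 21, 16, 18, 17, 10, 28, 8

9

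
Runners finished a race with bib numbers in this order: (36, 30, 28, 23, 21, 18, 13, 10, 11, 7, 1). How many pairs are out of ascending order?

There are 54 inversions.

Sweep left to right; for each value list the smaller values that follow it:
36 → 30, 28, 23, 21, 18, 13, 10, 11, 7, 1 → 10
30 → 28, 23, 21, 18, 13, 10, 11, 7, 1 → 9
28 → 23, 21, 18, 13, 10, 11, 7, 1 → 8
23 → 21, 18, 13, 10, 11, 7, 1 → 7
21 → 18, 13, 10, 11, 7, 1 → 6
18 → 13, 10, 11, 7, 1 → 5
13 → 10, 11, 7, 1 → 4
10 → 7, 1 → 2
11 → 7, 1 → 2
7 → 1 → 1
1 → none → 0
Sum: 10 + 9 + 8 + 7 + 6 + 5 + 4 + 2 + 2 + 1 + 0 = 54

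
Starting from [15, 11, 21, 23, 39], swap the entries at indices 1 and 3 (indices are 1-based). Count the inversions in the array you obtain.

2

Positions 1 and 3 hold 15 and 21; after swapping, the array is [21, 11, 15, 23, 39].
Count, for each position, how many later elements it exceeds:
21 → 11, 15 → 2
11 → none → 0
15 → none → 0
23 → none → 0
39 → none → 0
Sum: 2 + 0 + 0 + 0 + 0 = 2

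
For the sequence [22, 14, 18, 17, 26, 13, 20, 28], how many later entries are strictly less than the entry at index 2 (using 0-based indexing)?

The element at index 2 is 18.
Elements after it: 17, 26, 13, 20, 28
Those smaller than 18: 17, 13

2 such elements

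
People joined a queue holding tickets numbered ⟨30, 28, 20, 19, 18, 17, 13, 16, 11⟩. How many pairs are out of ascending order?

35

For each element, count later entries that are smaller:
30: 8
28: 7
20: 6
19: 5
18: 4
17: 3
13: 1
16: 1
11: 0
Sum: 8 + 7 + 6 + 5 + 4 + 3 + 1 + 1 + 0 = 35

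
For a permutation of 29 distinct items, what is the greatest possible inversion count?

A reversed (strictly descending) arrangement makes every pair an inversion, giving C(29, 2) inversions.
C(29, 2) = 29·28/2 = 406

406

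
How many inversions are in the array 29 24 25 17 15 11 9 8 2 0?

44

Count, for each position, how many later elements it exceeds:
29 → 24, 25, 17, 15, 11, 9, 8, 2, 0 → 9
24 → 17, 15, 11, 9, 8, 2, 0 → 7
25 → 17, 15, 11, 9, 8, 2, 0 → 7
17 → 15, 11, 9, 8, 2, 0 → 6
15 → 11, 9, 8, 2, 0 → 5
11 → 9, 8, 2, 0 → 4
9 → 8, 2, 0 → 3
8 → 2, 0 → 2
2 → 0 → 1
0 → none → 0
Sum: 9 + 7 + 7 + 6 + 5 + 4 + 3 + 2 + 1 + 0 = 44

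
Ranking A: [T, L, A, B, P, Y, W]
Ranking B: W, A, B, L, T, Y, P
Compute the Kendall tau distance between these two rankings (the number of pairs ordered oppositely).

Discordant pairs: 12

Assign each item its position (1..7) in the first ordering, then rewrite the second ordering as that position sequence:
positions: T→1, L→2, A→3, B→4, P→5, Y→6, W→7
second ordering as positions: [7, 3, 4, 2, 1, 6, 5]
Discordant pairs = inversions in this position sequence.
7: 3, 4, 2, 1, 6, 5 → 6
3: 2, 1 → 2
4: 2, 1 → 2
2: 1 → 1
1: 0
6: 5 → 1
5: 0
Total: 6 + 2 + 2 + 1 + 0 + 1 + 0 = 12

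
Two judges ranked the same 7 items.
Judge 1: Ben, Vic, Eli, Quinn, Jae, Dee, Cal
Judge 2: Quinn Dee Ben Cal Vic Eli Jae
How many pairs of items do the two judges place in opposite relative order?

10 discordant pairs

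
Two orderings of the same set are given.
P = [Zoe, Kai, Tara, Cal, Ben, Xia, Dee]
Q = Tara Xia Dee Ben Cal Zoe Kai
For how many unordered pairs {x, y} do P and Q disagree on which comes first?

15

Assign each item its position (1..7) in the first ordering, then rewrite the second ordering as that position sequence:
positions: Zoe→1, Kai→2, Tara→3, Cal→4, Ben→5, Xia→6, Dee→7
second ordering as positions: [3, 6, 7, 5, 4, 1, 2]
Discordant pairs = inversions in this position sequence.
3: 1, 2 → 2
6: 5, 4, 1, 2 → 4
7: 5, 4, 1, 2 → 4
5: 4, 1, 2 → 3
4: 1, 2 → 2
1: 0
2: 0
Total: 2 + 4 + 4 + 3 + 2 + 0 + 0 = 15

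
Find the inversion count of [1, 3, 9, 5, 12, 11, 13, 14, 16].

2 inversions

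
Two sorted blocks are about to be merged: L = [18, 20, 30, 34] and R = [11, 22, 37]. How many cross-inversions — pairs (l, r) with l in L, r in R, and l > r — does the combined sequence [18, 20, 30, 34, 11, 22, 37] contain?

6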